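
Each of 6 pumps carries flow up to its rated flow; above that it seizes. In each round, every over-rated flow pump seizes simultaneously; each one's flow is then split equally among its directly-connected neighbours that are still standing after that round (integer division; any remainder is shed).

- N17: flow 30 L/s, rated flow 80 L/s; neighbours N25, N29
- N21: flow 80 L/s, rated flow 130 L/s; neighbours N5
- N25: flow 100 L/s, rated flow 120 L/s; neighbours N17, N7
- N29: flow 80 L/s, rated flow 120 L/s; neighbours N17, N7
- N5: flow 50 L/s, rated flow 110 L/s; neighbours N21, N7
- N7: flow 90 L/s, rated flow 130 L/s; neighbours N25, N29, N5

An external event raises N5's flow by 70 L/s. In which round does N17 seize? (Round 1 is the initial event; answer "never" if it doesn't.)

Round 1 — N5 at 120 > 110. N5 seizes.
  N5 sheds 120 L/s to N21, N7: 60 each.
    N21: 80+60 = 140 > 130
    N7: 90+60 = 150 > 130
Round 2 — N21, N7 seize.
  N21 sheds 140 L/s: no online neighbours, lost.
  N7 sheds 150 L/s to N25, N29: 75 each.
    N25: 100+75 = 175 > 120
    N29: 80+75 = 155 > 120
Round 3 — N25, N29 seize.
  N25 sheds 175 L/s to N17: 175 each.
    N17: 30+175 = 205 > 80
  N29 sheds 155 L/s to N17: 155 each.
    N17: 205+155 = 360 > 80
Round 4 — N17 seizes.
  N17 sheds 360 L/s: no online neighbours, lost.
No further seizures.

4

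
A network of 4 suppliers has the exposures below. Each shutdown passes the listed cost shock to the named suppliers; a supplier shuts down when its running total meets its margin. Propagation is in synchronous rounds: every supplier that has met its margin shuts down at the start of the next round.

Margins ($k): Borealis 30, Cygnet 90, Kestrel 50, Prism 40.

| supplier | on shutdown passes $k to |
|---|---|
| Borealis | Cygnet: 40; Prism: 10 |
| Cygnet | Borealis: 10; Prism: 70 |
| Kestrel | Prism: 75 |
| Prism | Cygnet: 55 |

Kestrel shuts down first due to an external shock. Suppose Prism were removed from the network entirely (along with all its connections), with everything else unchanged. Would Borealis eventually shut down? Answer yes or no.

no

With Prism removed:
Round 1 — Kestrel shuts down (initial).
No further shutdowns.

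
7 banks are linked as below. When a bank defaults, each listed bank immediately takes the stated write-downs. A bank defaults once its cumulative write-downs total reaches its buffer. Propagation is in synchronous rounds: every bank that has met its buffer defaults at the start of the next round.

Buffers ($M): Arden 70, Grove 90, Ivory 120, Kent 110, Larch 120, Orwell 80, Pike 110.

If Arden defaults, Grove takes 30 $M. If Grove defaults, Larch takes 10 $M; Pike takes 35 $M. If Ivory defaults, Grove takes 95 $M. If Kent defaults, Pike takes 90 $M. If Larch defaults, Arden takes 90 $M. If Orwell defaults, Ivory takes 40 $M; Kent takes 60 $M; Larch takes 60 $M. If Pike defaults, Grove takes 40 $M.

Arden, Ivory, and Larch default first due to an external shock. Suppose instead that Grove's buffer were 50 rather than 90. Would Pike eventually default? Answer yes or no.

no

With Grove's buffer at 50:
Round 1 — Arden, Ivory, Larch default (initial).
  Grove: +30+95 → 125 ≥ 50
Round 2 — Grove defaults.
  Pike: +35 → 35 < 110
No further defaults.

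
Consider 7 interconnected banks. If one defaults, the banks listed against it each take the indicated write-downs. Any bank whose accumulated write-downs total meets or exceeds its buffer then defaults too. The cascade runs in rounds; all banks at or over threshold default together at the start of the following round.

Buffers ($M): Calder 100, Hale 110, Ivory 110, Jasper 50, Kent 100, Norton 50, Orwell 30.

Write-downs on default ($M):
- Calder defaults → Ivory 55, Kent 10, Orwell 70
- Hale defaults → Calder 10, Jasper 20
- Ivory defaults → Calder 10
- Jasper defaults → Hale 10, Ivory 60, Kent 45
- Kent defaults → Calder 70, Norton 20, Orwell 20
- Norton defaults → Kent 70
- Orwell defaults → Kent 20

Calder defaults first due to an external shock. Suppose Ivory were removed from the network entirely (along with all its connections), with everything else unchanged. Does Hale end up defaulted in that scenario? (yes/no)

With Ivory removed:
Round 1 — Calder defaults (initial).
  Kent: +10 → 10 < 100
  Orwell: +70 → 70 ≥ 30
Round 2 — Orwell defaults.
  Kent: +20 → 30 < 100
No further defaults.

no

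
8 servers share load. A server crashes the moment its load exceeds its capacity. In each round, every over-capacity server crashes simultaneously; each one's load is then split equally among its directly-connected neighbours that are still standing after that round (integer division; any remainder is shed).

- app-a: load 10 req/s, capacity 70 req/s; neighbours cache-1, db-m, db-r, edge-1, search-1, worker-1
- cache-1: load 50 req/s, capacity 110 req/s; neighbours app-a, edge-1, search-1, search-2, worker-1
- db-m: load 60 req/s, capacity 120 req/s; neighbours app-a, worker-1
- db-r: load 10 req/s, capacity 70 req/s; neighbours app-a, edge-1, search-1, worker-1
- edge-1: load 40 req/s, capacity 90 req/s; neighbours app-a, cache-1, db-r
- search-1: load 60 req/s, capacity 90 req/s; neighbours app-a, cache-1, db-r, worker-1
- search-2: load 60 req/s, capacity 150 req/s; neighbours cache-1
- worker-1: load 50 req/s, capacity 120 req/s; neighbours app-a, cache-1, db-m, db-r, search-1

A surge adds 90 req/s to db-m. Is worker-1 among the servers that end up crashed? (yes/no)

Round 1 — db-m at 150 > 120. db-m crashes.
  db-m sheds 150 req/s to app-a, worker-1: 75 each.
    app-a: 10+75 = 85 > 70
    worker-1: 50+75 = 125 > 120
Round 2 — app-a, worker-1 crash.
  app-a sheds 85 req/s to cache-1, db-r, edge-1, search-1: 21 each (1 lost).
    cache-1: 50+21 = 71 ≤ 110
    db-r: 10+21 = 31 ≤ 70
    edge-1: 40+21 = 61 ≤ 90
    search-1: 60+21 = 81 ≤ 90
  worker-1 sheds 125 req/s to cache-1, db-r, search-1: 41 each (2 lost).
    cache-1: 71+41 = 112 > 110
    db-r: 31+41 = 72 > 70
    search-1: 81+41 = 122 > 90
Round 3 — cache-1, db-r, search-1 crash.
  cache-1 sheds 112 req/s to edge-1, search-2: 56 each.
    edge-1: 61+56 = 117 > 90
    search-2: 60+56 = 116 ≤ 150
  db-r sheds 72 req/s to edge-1: 72 each.
    edge-1: 117+72 = 189 > 90
  search-1 sheds 122 req/s: no online neighbours, lost.
Round 4 — edge-1 crashes.
  edge-1 sheds 189 req/s: no online neighbours, lost.
No further crashes.

yes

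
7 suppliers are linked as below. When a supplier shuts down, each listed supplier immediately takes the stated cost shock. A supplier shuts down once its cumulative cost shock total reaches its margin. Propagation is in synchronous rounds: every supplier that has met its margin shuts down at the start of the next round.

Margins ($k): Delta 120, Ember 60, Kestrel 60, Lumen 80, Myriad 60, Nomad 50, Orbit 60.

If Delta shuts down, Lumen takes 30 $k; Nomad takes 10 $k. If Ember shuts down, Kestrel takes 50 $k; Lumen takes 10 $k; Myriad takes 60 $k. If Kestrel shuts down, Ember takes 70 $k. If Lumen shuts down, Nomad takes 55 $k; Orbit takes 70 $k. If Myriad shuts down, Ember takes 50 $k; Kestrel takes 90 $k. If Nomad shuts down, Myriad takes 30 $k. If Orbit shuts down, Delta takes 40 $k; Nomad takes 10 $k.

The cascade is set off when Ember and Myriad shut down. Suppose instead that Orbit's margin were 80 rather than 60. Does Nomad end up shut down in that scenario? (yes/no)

With Orbit's margin at 80:
Round 1 — Ember, Myriad shut down (initial).
  Kestrel: +50+90 → 140 ≥ 60
  Lumen: +10 → 10 < 80
Round 2 — Kestrel shuts down.
No further shutdowns.

no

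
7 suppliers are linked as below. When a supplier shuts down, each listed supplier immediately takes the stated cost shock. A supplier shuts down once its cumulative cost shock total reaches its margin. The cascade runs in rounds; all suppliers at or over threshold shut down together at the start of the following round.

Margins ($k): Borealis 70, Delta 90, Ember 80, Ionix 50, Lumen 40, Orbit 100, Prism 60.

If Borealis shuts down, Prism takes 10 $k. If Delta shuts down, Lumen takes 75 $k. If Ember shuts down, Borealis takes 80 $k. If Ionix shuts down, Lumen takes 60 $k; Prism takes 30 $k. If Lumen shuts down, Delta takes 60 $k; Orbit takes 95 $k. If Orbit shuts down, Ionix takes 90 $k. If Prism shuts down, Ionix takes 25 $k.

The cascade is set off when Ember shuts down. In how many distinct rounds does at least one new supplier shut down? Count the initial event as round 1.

Round 1 — Ember shuts down (initial).
  Borealis: +80 → 80 ≥ 70
Round 2 — Borealis shuts down.
  Prism: +10 → 10 < 60
No further shutdowns.

2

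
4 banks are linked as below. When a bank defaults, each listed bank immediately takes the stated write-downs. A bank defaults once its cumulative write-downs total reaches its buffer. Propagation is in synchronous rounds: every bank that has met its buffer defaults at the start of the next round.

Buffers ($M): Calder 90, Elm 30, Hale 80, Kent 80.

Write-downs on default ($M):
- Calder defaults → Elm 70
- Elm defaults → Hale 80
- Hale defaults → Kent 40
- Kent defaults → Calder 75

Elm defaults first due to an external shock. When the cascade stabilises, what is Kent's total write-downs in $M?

Round 1 — Elm defaults (initial).
  Hale: +80 → 80 ≥ 80
Round 2 — Hale defaults.
  Kent: +40 → 40 < 80
No further defaults.

40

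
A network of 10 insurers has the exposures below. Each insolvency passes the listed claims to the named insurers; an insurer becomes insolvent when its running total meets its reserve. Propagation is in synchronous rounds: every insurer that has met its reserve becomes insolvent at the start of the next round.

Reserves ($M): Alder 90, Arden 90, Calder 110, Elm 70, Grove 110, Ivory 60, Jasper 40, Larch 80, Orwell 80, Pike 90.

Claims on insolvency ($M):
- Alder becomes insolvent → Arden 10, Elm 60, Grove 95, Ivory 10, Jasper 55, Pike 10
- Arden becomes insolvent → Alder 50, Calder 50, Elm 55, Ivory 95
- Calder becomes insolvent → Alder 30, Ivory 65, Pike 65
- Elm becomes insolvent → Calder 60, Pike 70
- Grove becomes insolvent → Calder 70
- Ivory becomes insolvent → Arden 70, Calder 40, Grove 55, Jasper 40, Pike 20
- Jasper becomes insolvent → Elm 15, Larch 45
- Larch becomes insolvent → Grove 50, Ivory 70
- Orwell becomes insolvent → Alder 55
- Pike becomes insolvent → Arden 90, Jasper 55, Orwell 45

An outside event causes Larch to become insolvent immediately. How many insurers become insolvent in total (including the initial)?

3

Round 1 — Larch becomes insolvent (initial).
  Grove: +50 → 50 < 110
  Ivory: +70 → 70 ≥ 60
Round 2 — Ivory becomes insolvent.
  Arden: +70 → 70 < 90
  Calder: +40 → 40 < 110
  Grove: +55 → 105 < 110
  Jasper: +40 → 40 ≥ 40
  Pike: +20 → 20 < 90
Round 3 — Jasper becomes insolvent.
  Elm: +15 → 15 < 70
No further insolvencies.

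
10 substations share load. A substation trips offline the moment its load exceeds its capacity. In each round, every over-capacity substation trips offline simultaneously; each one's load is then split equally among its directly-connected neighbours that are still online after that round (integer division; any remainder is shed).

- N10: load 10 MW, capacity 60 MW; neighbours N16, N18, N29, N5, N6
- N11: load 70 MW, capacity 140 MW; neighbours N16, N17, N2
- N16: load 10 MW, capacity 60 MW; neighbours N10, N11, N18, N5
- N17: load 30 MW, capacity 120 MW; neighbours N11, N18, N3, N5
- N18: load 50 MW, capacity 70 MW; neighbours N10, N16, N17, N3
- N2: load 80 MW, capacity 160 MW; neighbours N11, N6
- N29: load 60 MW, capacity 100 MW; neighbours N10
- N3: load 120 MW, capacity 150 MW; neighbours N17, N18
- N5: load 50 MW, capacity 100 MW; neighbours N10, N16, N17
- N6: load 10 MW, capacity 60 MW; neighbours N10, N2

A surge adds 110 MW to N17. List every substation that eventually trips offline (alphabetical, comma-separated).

N17, N18, N3

Round 1 — N17 at 140 > 120. N17 trips offline.
  N17 sheds 140 MW to N11, N18, N3, N5: 35 each.
    N11: 70+35 = 105 ≤ 140
    N18: 50+35 = 85 > 70
    N3: 120+35 = 155 > 150
    N5: 50+35 = 85 ≤ 100
Round 2 — N18, N3 trip offline.
  N18 sheds 85 MW to N10, N16: 42 each (1 lost).
    N10: 10+42 = 52 ≤ 60
    N16: 10+42 = 52 ≤ 60
  N3 sheds 155 MW: no online neighbours, lost.
No further trips.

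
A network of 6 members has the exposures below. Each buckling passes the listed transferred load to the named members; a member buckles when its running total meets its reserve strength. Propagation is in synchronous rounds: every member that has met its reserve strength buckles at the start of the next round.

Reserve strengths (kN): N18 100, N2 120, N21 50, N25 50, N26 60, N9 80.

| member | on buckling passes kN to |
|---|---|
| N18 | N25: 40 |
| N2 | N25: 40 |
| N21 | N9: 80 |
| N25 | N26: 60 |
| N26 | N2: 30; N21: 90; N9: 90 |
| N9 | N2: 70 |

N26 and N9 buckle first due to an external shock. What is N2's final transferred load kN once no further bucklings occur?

Round 1 — N26, N9 buckle (initial).
  N2: +30+70 → 100 < 120
  N21: +90 → 90 ≥ 50
Round 2 — N21 buckles.
No further bucklings.

100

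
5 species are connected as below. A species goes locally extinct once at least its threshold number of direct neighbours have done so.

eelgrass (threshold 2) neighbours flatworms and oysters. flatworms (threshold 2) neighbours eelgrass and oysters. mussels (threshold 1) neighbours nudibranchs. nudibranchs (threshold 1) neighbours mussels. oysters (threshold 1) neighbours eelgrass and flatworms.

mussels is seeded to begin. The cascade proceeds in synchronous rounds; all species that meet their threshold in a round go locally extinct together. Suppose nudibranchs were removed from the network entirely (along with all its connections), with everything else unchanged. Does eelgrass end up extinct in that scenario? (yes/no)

no

With nudibranchs removed:
Round 1 — mussels goes locally extinct (initial).
Round 2 — no new extinctions; cascade stops.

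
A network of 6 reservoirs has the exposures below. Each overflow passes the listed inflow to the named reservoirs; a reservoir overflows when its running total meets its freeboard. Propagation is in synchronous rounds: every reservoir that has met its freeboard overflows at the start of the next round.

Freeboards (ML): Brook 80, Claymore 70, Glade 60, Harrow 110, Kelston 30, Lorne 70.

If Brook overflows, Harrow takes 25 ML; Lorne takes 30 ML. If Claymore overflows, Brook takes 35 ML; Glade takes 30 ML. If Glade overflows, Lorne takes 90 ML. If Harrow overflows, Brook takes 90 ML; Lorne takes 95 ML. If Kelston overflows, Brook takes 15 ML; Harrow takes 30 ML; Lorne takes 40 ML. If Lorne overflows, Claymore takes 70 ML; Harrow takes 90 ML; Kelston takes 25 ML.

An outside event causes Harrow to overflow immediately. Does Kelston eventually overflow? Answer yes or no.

no

Round 1 — Harrow overflows (initial).
  Brook: +90 → 90 ≥ 80
  Lorne: +95 → 95 ≥ 70
Round 2 — Brook, Lorne overflow.
  Claymore: +70 → 70 ≥ 70
  Kelston: +25 → 25 < 30
Round 3 — Claymore overflows.
  Glade: +30 → 30 < 60
No further overflows.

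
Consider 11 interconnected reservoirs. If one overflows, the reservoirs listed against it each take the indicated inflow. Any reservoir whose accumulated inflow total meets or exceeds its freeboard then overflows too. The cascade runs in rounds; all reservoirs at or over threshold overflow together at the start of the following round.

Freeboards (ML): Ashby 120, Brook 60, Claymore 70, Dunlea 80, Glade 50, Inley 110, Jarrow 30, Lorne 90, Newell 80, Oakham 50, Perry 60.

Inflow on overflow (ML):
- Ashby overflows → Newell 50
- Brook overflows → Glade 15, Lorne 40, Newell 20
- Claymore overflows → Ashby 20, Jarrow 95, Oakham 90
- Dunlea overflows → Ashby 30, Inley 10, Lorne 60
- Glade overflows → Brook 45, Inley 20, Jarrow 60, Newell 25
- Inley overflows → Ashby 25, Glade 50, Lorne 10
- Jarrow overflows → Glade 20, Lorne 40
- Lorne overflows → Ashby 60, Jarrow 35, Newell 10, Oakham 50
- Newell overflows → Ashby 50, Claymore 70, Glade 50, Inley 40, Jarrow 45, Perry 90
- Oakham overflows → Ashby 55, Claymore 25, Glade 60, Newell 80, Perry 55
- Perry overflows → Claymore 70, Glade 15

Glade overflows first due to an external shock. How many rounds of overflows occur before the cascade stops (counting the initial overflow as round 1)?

2

Round 1 — Glade overflows (initial).
  Brook: +45 → 45 < 60
  Inley: +20 → 20 < 110
  Jarrow: +60 → 60 ≥ 30
  Newell: +25 → 25 < 80
Round 2 — Jarrow overflows.
  Lorne: +40 → 40 < 90
No further overflows.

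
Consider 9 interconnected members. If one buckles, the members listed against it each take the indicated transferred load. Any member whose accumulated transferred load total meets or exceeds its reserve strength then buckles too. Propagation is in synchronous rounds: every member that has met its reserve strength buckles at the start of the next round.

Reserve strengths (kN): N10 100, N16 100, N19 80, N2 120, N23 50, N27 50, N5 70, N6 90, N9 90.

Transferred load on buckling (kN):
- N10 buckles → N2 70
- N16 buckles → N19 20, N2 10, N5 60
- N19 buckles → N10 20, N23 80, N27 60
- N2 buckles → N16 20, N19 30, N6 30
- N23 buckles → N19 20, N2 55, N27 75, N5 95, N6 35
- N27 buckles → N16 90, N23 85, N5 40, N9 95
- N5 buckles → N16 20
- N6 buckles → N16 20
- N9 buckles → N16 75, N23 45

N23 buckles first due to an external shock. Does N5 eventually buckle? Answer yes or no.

Round 1 — N23 buckles (initial).
  N19: +20 → 20 < 80
  N2: +55 → 55 < 120
  N27: +75 → 75 ≥ 50
  N5: +95 → 95 ≥ 70
  N6: +35 → 35 < 90
Round 2 — N27, N5 buckle.
  N16: +90+20 → 110 ≥ 100
  N9: +95 → 95 ≥ 90
Round 3 — N16, N9 buckle.
  N19: +20 → 40 < 80
  N2: +10 → 65 < 120
No further bucklings.

yes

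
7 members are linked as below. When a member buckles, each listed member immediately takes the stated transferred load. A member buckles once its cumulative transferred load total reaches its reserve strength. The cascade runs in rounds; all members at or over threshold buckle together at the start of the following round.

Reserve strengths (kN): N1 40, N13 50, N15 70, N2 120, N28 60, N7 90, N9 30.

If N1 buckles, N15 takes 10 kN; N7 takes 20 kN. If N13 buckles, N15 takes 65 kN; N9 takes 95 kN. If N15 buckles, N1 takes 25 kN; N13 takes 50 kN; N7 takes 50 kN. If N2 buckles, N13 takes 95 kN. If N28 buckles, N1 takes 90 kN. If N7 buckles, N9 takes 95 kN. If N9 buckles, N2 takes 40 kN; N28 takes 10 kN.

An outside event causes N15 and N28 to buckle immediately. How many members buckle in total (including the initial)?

5

Round 1 — N15, N28 buckle (initial).
  N1: +25+90 → 115 ≥ 40
  N13: +50 → 50 ≥ 50
  N7: +50 → 50 < 90
Round 2 — N1, N13 buckle.
  N7: +20 → 70 < 90
  N9: +95 → 95 ≥ 30
Round 3 — N9 buckles.
  N2: +40 → 40 < 120
No further bucklings.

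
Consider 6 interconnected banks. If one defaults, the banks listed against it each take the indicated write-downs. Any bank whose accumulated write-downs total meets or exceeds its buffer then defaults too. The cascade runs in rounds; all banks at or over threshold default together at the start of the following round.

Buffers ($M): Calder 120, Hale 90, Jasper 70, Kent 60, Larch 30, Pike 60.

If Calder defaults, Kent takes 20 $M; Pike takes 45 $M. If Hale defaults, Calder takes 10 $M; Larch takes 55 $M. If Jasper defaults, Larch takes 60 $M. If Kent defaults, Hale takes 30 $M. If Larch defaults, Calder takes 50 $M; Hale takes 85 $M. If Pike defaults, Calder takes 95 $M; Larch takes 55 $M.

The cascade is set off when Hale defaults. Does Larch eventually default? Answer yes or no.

Round 1 — Hale defaults (initial).
  Calder: +10 → 10 < 120
  Larch: +55 → 55 ≥ 30
Round 2 — Larch defaults.
  Calder: +50 → 60 < 120
No further defaults.

yes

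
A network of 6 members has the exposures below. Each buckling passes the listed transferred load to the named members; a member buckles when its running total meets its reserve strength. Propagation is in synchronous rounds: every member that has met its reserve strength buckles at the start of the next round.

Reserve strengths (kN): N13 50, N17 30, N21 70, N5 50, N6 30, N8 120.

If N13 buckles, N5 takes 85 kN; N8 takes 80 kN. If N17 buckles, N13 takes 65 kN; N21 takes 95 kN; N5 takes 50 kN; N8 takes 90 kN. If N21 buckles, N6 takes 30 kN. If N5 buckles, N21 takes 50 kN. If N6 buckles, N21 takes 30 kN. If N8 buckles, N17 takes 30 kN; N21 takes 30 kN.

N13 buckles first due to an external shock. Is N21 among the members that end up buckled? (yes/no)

Round 1 — N13 buckles (initial).
  N5: +85 → 85 ≥ 50
  N8: +80 → 80 < 120
Round 2 — N5 buckles.
  N21: +50 → 50 < 70
No further bucklings.

no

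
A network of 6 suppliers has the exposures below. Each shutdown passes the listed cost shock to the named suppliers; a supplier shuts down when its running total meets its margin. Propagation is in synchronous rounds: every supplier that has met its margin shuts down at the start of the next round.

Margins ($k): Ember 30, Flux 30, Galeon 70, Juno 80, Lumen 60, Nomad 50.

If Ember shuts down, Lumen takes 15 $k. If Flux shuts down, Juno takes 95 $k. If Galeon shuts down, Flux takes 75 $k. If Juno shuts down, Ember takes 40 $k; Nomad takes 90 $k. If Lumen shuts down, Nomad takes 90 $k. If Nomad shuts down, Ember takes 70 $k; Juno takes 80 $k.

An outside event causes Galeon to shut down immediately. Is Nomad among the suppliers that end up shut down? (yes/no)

yes

Round 1 — Galeon shuts down (initial).
  Flux: +75 → 75 ≥ 30
Round 2 — Flux shuts down.
  Juno: +95 → 95 ≥ 80
Round 3 — Juno shuts down.
  Ember: +40 → 40 ≥ 30
  Nomad: +90 → 90 ≥ 50
Round 4 — Ember, Nomad shut down.
  Lumen: +15 → 15 < 60
No further shutdowns.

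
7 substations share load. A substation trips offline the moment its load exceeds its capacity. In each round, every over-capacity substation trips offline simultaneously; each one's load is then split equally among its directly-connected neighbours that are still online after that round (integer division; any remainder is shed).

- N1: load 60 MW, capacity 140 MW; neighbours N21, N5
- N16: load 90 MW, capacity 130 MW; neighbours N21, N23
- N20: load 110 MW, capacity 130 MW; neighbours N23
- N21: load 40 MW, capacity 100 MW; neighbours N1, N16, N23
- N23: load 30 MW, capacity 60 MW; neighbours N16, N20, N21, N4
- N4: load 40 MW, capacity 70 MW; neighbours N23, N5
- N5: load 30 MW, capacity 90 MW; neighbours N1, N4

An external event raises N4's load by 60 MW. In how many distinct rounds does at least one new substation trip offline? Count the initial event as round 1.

3

Round 1 — N4 at 100 > 70. N4 trips offline.
  N4 sheds 100 MW to N23, N5: 50 each.
    N23: 30+50 = 80 > 60
    N5: 30+50 = 80 ≤ 90
Round 2 — N23 trips offline.
  N23 sheds 80 MW to N16, N20, N21: 26 each (2 lost).
    N16: 90+26 = 116 ≤ 130
    N20: 110+26 = 136 > 130
    N21: 40+26 = 66 ≤ 100
Round 3 — N20 trips offline.
  N20 sheds 136 MW: no online neighbours, lost.
No further trips.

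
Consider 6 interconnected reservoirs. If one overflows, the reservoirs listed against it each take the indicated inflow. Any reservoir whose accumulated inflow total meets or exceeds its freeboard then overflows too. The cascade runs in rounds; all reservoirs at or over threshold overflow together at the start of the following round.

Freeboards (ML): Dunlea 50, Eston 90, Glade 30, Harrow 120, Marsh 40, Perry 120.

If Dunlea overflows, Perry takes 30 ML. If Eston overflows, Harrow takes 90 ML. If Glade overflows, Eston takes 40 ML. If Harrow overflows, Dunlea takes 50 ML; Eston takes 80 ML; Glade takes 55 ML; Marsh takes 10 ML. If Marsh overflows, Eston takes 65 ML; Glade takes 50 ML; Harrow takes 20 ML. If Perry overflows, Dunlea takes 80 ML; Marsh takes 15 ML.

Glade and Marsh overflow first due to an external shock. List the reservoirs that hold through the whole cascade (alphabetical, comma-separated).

Dunlea, Harrow, Perry

Round 1 — Glade, Marsh overflow (initial).
  Eston: +40+65 → 105 ≥ 90
  Harrow: +20 → 20 < 120
Round 2 — Eston overflows.
  Harrow: +90 → 110 < 120
No further overflows.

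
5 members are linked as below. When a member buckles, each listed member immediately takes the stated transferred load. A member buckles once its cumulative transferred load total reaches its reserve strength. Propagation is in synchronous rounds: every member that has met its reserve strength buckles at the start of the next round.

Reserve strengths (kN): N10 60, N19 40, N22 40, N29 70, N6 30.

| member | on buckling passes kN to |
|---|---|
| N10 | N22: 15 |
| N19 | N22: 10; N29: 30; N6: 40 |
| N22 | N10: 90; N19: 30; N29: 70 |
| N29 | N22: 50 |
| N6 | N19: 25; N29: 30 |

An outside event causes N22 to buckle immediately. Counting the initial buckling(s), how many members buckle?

3

Round 1 — N22 buckles (initial).
  N10: +90 → 90 ≥ 60
  N19: +30 → 30 < 40
  N29: +70 → 70 ≥ 70
Round 2 — N10, N29 buckle.
No further bucklings.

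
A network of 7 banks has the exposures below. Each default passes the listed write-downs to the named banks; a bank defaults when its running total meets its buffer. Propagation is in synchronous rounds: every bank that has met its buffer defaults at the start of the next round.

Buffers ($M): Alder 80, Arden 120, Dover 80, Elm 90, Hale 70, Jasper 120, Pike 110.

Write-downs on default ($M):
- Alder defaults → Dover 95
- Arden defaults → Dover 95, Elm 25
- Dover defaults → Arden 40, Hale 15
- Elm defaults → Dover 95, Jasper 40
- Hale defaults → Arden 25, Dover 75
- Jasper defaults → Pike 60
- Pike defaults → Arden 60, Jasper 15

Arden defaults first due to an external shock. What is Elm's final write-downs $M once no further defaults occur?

25

Round 1 — Arden defaults (initial).
  Dover: +95 → 95 ≥ 80
  Elm: +25 → 25 < 90
Round 2 — Dover defaults.
  Hale: +15 → 15 < 70
No further defaults.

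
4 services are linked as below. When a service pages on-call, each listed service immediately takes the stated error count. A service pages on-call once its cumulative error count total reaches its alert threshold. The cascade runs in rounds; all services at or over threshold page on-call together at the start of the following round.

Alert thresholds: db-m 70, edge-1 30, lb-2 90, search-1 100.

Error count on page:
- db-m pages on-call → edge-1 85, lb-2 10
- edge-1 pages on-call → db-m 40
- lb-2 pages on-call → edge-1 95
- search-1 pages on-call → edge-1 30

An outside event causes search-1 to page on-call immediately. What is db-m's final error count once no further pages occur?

40

Round 1 — search-1 pages on-call (initial).
  edge-1: +30 → 30 ≥ 30
Round 2 — edge-1 pages on-call.
  db-m: +40 → 40 < 70
No further pages.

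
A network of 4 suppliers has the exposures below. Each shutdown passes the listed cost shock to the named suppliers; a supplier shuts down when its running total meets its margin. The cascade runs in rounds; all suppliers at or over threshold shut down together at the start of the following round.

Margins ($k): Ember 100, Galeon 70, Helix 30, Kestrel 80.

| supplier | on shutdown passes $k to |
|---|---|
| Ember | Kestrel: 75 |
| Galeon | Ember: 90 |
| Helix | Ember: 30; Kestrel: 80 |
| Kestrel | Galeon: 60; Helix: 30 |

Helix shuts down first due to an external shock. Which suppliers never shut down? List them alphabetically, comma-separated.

Ember, Galeon

Round 1 — Helix shuts down (initial).
  Ember: +30 → 30 < 100
  Kestrel: +80 → 80 ≥ 80
Round 2 — Kestrel shuts down.
  Galeon: +60 → 60 < 70
No further shutdowns.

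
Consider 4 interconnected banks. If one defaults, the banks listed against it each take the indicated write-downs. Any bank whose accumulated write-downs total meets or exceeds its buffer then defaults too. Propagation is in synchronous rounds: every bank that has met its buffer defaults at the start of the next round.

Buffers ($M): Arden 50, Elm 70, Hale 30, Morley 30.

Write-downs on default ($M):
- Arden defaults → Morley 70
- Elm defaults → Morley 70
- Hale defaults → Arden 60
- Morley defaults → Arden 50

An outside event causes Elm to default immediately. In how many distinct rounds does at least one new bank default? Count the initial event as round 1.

3

Round 1 — Elm defaults (initial).
  Morley: +70 → 70 ≥ 30
Round 2 — Morley defaults.
  Arden: +50 → 50 ≥ 50
Round 3 — Arden defaults.
No further defaults.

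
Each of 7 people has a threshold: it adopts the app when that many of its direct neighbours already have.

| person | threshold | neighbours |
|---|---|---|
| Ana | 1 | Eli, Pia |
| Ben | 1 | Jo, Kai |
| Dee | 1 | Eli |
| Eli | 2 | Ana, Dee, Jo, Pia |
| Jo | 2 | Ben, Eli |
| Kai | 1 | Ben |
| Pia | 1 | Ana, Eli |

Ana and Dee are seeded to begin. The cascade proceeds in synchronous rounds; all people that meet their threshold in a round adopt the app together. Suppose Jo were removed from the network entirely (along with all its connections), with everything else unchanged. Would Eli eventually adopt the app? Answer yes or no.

With Jo removed:
Round 1 — Ana, Dee adopt the app (initial).
Round 2 — checking thresholds:
  Eli: 2 of 3 neighbours ≥ 2, adopts the app.
  Pia: 1 of 2 neighbours ≥ 1, adopts the app.
Round 3 — no new adoptions; cascade stops.

yes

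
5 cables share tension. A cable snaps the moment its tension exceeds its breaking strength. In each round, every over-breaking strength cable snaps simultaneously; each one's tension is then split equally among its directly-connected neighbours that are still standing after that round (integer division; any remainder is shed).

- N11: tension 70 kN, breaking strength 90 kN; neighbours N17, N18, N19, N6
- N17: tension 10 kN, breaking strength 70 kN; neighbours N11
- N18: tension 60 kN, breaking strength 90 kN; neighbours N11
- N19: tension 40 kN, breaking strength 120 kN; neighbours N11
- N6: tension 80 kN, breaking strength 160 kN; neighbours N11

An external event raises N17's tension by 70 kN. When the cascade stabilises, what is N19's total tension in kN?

Round 1 — N17 at 80 > 70. N17 snaps.
  N17 sheds 80 kN to N11: 80 each.
    N11: 70+80 = 150 > 90
Round 2 — N11 snaps.
  N11 sheds 150 kN to N18, N19, N6: 50 each.
    N18: 60+50 = 110 > 90
    N19: 40+50 = 90 ≤ 120
    N6: 80+50 = 130 ≤ 160
Round 3 — N18 snaps.
  N18 sheds 110 kN: no online neighbours, lost.
No further breaks.

90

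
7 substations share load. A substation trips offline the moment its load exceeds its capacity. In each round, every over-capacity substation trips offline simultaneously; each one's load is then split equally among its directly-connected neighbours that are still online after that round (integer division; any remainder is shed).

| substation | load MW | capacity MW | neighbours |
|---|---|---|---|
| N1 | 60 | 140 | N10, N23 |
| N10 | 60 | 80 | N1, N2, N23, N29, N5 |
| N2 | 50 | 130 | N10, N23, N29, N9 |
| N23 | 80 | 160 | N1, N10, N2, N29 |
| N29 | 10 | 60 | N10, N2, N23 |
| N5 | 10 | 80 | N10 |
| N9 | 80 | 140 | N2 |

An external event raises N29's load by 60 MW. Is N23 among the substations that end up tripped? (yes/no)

Round 1 — N29 at 70 > 60. N29 trips offline.
  N29 sheds 70 MW to N10, N2, N23: 23 each (1 lost).
    N10: 60+23 = 83 > 80
    N2: 50+23 = 73 ≤ 130
    N23: 80+23 = 103 ≤ 160
Round 2 — N10 trips offline.
  N10 sheds 83 MW to N1, N2, N23, N5: 20 each (3 lost).
    N1: 60+20 = 80 ≤ 140
    N2: 73+20 = 93 ≤ 130
    N23: 103+20 = 123 ≤ 160
    N5: 10+20 = 30 ≤ 80
No further trips.

no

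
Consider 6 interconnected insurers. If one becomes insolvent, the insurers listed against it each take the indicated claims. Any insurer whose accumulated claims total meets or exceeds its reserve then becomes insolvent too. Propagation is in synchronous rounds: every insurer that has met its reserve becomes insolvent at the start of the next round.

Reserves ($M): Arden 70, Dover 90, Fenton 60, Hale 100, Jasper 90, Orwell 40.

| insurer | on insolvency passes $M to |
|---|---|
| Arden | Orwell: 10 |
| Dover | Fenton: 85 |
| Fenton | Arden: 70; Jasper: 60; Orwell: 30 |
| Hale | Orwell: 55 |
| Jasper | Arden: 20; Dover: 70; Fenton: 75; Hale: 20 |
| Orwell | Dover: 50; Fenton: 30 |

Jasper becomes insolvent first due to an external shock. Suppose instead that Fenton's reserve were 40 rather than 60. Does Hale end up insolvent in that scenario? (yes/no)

With Fenton's reserve at 40:
Round 1 — Jasper becomes insolvent (initial).
  Arden: +20 → 20 < 70
  Dover: +70 → 70 < 90
  Fenton: +75 → 75 ≥ 40
  Hale: +20 → 20 < 100
Round 2 — Fenton becomes insolvent.
  Arden: +70 → 90 ≥ 70
  Orwell: +30 → 30 < 40
Round 3 — Arden becomes insolvent.
  Orwell: +10 → 40 ≥ 40
Round 4 — Orwell becomes insolvent.
  Dover: +50 → 120 ≥ 90
Round 5 — Dover becomes insolvent.
No further insolvencies.

no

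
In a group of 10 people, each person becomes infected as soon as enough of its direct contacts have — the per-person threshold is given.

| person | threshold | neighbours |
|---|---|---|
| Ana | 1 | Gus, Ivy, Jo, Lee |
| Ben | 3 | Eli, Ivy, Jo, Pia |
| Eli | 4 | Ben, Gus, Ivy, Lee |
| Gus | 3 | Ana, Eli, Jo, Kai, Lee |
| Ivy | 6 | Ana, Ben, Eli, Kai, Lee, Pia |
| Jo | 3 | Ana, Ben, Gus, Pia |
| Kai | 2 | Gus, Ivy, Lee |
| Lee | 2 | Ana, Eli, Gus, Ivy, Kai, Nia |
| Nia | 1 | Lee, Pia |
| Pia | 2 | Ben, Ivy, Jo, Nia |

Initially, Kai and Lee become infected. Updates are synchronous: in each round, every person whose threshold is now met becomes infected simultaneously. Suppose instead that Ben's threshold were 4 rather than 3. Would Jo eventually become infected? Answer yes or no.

With Ben's threshold at 4:
Round 1 — Kai, Lee become infected (initial).
Round 2 — checking thresholds:
  Ana: 1 of 4 neighbours ≥ 1, becomes infected.
  Eli: 1 of 4 neighbours < 4, holds.
  Gus: 2 of 5 neighbours < 3, holds.
  Ivy: 2 of 6 neighbours < 6, holds.
  Nia: 1 of 2 neighbours ≥ 1, becomes infected.
Round 3 — checking thresholds:
  Eli: 1 of 4 neighbours < 4, holds.
  Gus: 3 of 5 neighbours ≥ 3, becomes infected.
  Ivy: 3 of 6 neighbours < 6, holds.
  Jo: 1 of 4 neighbours < 3, holds.
  Pia: 1 of 4 neighbours < 2, holds.
Round 4 — no new infections; cascade stops.

no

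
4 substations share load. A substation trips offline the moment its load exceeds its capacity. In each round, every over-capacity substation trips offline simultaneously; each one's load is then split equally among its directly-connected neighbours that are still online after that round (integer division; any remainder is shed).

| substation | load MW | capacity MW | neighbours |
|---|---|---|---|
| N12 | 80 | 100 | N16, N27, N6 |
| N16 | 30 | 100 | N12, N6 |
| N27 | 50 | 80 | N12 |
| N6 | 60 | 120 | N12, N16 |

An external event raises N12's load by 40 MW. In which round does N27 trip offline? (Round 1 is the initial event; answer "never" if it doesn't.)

2

Round 1 — N12 at 120 > 100. N12 trips offline.
  N12 sheds 120 MW to N16, N27, N6: 40 each.
    N16: 30+40 = 70 ≤ 100
    N27: 50+40 = 90 > 80
    N6: 60+40 = 100 ≤ 120
Round 2 — N27 trips offline.
  N27 sheds 90 MW: no online neighbours, lost.
No further trips.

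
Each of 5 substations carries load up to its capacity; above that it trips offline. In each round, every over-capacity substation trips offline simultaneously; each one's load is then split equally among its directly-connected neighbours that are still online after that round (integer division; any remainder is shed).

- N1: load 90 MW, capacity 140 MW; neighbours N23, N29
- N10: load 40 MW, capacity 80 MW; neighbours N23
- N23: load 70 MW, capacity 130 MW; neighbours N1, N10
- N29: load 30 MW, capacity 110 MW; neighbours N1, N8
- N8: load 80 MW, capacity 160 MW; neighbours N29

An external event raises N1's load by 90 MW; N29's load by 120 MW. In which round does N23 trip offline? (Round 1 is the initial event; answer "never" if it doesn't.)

2

Round 1 — N1 at 180 > 140; N29 at 150 > 110. N1, N29 trip offline.
  N1 sheds 180 MW to N23: 180 each.
    N23: 70+180 = 250 > 130
  N29 sheds 150 MW to N8: 150 each.
    N8: 80+150 = 230 > 160
Round 2 — N23, N8 trip offline.
  N23 sheds 250 MW to N10: 250 each.
    N10: 40+250 = 290 > 80
  N8 sheds 230 MW: no online neighbours, lost.
Round 3 — N10 trips offline.
  N10 sheds 290 MW: no online neighbours, lost.
No further trips.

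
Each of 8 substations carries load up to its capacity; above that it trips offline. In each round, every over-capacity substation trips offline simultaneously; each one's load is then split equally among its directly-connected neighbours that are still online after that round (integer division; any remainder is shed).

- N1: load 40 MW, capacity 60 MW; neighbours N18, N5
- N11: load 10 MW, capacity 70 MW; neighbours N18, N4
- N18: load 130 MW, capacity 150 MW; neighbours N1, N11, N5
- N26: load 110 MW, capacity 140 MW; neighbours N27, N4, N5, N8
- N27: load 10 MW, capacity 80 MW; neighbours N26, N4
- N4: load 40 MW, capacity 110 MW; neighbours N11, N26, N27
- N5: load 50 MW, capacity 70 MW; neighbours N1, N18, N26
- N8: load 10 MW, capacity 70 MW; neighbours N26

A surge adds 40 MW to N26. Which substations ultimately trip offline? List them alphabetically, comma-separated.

Round 1 — N26 at 150 > 140. N26 trips offline.
  N26 sheds 150 MW to N27, N4, N5, N8: 37 each (2 lost).
    N27: 10+37 = 47 ≤ 80
    N4: 40+37 = 77 ≤ 110
    N5: 50+37 = 87 > 70
    N8: 10+37 = 47 ≤ 70
Round 2 — N5 trips offline.
  N5 sheds 87 MW to N1, N18: 43 each (1 lost).
    N1: 40+43 = 83 > 60
    N18: 130+43 = 173 > 150
Round 3 — N1, N18 trip offline.
  N1 sheds 83 MW: no online neighbours, lost.
  N18 sheds 173 MW to N11: 173 each.
    N11: 10+173 = 183 > 70
Round 4 — N11 trips offline.
  N11 sheds 183 MW to N4: 183 each.
    N4: 77+183 = 260 > 110
Round 5 — N4 trips offline.
  N4 sheds 260 MW to N27: 260 each.
    N27: 47+260 = 307 > 80
Round 6 — N27 trips offline.
  N27 sheds 307 MW: no online neighbours, lost.
No further trips.

N1, N11, N18, N26, N27, N4, N5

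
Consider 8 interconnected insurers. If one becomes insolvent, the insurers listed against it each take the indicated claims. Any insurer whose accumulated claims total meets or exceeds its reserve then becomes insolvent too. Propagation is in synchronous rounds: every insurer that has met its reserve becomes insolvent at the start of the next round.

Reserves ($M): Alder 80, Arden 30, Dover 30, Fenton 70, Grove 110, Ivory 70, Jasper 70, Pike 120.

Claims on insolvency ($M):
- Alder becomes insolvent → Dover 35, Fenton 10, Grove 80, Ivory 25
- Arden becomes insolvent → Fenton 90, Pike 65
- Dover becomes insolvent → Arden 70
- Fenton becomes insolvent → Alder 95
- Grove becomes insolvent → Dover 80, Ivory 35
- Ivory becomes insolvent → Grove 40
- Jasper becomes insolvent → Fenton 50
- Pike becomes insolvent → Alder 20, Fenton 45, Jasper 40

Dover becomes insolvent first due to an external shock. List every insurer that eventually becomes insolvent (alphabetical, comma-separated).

Alder, Arden, Dover, Fenton

Round 1 — Dover becomes insolvent (initial).
  Arden: +70 → 70 ≥ 30
Round 2 — Arden becomes insolvent.
  Fenton: +90 → 90 ≥ 70
  Pike: +65 → 65 < 120
Round 3 — Fenton becomes insolvent.
  Alder: +95 → 95 ≥ 80
Round 4 — Alder becomes insolvent.
  Grove: +80 → 80 < 110
  Ivory: +25 → 25 < 70
No further insolvencies.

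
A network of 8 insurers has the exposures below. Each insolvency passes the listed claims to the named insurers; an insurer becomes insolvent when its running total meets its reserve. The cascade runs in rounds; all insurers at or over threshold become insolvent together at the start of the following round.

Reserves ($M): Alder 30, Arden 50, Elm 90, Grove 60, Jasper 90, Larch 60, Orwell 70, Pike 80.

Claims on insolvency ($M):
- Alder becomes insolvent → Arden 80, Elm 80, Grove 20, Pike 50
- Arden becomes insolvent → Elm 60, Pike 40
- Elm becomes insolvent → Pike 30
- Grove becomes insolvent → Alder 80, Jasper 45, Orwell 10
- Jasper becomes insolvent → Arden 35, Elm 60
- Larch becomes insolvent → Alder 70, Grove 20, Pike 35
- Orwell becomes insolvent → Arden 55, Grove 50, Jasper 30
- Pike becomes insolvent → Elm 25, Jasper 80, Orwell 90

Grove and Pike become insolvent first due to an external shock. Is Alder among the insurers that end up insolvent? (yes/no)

yes

Round 1 — Grove, Pike become insolvent (initial).
  Alder: +80 → 80 ≥ 30
  Elm: +25 → 25 < 90
  Jasper: +45+80 → 125 ≥ 90
  Orwell: +10+90 → 100 ≥ 70
Round 2 — Alder, Jasper, Orwell become insolvent.
  Arden: +80+35+55 → 170 ≥ 50
  Elm: +80+60 → 165 ≥ 90
Round 3 — Arden, Elm become insolvent.
No further insolvencies.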